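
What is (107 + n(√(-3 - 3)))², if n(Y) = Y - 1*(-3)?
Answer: (110 + I*√6)² ≈ 12094.0 + 538.89*I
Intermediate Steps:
n(Y) = 3 + Y (n(Y) = Y + 3 = 3 + Y)
(107 + n(√(-3 - 3)))² = (107 + (3 + √(-3 - 3)))² = (107 + (3 + √(-6)))² = (107 + (3 + I*√6))² = (110 + I*√6)²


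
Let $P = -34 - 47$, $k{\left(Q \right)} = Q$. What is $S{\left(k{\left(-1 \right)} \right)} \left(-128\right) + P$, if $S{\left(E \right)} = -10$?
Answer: $1199$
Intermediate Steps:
$P = -81$
$S{\left(k{\left(-1 \right)} \right)} \left(-128\right) + P = \left(-10\right) \left(-128\right) - 81 = 1280 - 81 = 1199$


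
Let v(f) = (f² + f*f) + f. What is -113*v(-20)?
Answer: -88140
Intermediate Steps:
v(f) = f + 2*f² (v(f) = (f² + f²) + f = 2*f² + f = f + 2*f²)
-113*v(-20) = -(-2260)*(1 + 2*(-20)) = -(-2260)*(1 - 40) = -(-2260)*(-39) = -113*780 = -88140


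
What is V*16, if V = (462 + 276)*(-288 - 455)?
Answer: -8773344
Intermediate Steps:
V = -548334 (V = 738*(-743) = -548334)
V*16 = -548334*16 = -8773344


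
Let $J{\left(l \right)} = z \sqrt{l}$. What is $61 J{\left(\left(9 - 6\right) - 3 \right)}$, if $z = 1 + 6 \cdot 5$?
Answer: $0$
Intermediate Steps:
$z = 31$ ($z = 1 + 30 = 31$)
$J{\left(l \right)} = 31 \sqrt{l}$
$61 J{\left(\left(9 - 6\right) - 3 \right)} = 61 \cdot 31 \sqrt{\left(9 - 6\right) - 3} = 61 \cdot 31 \sqrt{3 - 3} = 61 \cdot 31 \sqrt{0} = 61 \cdot 31 \cdot 0 = 61 \cdot 0 = 0$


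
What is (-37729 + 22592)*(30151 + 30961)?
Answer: -925052344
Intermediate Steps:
(-37729 + 22592)*(30151 + 30961) = -15137*61112 = -925052344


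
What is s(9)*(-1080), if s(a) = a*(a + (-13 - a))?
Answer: 126360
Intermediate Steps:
s(a) = -13*a (s(a) = a*(-13) = -13*a)
s(9)*(-1080) = -13*9*(-1080) = -117*(-1080) = 126360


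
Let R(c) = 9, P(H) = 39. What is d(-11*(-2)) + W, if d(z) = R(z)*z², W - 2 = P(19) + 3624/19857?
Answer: 29104951/6619 ≈ 4397.2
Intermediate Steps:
W = 272587/6619 (W = 2 + (39 + 3624/19857) = 2 + (39 + 3624*(1/19857)) = 2 + (39 + 1208/6619) = 2 + 259349/6619 = 272587/6619 ≈ 41.182)
d(z) = 9*z²
d(-11*(-2)) + W = 9*(-11*(-2))² + 272587/6619 = 9*22² + 272587/6619 = 9*484 + 272587/6619 = 4356 + 272587/6619 = 29104951/6619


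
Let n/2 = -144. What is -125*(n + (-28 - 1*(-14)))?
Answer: 37750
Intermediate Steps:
n = -288 (n = 2*(-144) = -288)
-125*(n + (-28 - 1*(-14))) = -125*(-288 + (-28 - 1*(-14))) = -125*(-288 + (-28 + 14)) = -125*(-288 - 14) = -125*(-302) = 37750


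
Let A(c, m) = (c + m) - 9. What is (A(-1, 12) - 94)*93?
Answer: -8556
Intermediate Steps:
A(c, m) = -9 + c + m
(A(-1, 12) - 94)*93 = ((-9 - 1 + 12) - 94)*93 = (2 - 94)*93 = -92*93 = -8556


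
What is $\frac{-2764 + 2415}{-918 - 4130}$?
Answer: $\frac{349}{5048} \approx 0.069136$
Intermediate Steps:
$\frac{-2764 + 2415}{-918 - 4130} = - \frac{349}{-5048} = \left(-349\right) \left(- \frac{1}{5048}\right) = \frac{349}{5048}$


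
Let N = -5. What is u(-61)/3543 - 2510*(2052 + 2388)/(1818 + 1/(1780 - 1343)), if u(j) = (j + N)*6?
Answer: -5751696276444/938265527 ≈ -6130.1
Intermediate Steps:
u(j) = -30 + 6*j (u(j) = (j - 5)*6 = (-5 + j)*6 = -30 + 6*j)
u(-61)/3543 - 2510*(2052 + 2388)/(1818 + 1/(1780 - 1343)) = (-30 + 6*(-61))/3543 - 2510*(2052 + 2388)/(1818 + 1/(1780 - 1343)) = (-30 - 366)*(1/3543) - 2510*4440/(1818 + 1/437) = -396*1/3543 - 2510*4440/(1818 + 1/437) = -132/1181 - 2510/((794467/437)*(1/4440)) = -132/1181 - 2510/794467/1940280 = -132/1181 - 2510*1940280/794467 = -132/1181 - 4870102800/794467 = -5751696276444/938265527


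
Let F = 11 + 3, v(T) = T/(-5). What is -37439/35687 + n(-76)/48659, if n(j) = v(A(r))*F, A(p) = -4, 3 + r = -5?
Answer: -9106723033/8682468665 ≈ -1.0489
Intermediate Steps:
r = -8 (r = -3 - 5 = -8)
v(T) = -T/5 (v(T) = T*(-⅕) = -T/5)
F = 14
n(j) = 56/5 (n(j) = -⅕*(-4)*14 = (⅘)*14 = 56/5)
-37439/35687 + n(-76)/48659 = -37439/35687 + (56/5)/48659 = -37439*1/35687 + (56/5)*(1/48659) = -37439/35687 + 56/243295 = -9106723033/8682468665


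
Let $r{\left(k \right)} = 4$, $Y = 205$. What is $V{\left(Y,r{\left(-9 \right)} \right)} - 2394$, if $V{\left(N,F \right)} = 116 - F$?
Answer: $-2282$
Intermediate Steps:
$V{\left(Y,r{\left(-9 \right)} \right)} - 2394 = \left(116 - 4\right) - 2394 = 112 - 2394 = -2282$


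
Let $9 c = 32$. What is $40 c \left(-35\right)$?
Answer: $- \frac{44800}{9} \approx -4977.8$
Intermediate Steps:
$c = \frac{32}{9}$ ($c = \frac{1}{9} \cdot 32 = \frac{32}{9} \approx 3.5556$)
$40 c \left(-35\right) = 40 \cdot \frac{32}{9} \left(-35\right) = \frac{1280}{9} \left(-35\right) = - \frac{44800}{9}$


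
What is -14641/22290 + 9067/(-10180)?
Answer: -35114881/22691220 ≈ -1.5475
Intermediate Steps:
-14641/22290 + 9067/(-10180) = -14641*1/22290 + 9067*(-1/10180) = -14641/22290 - 9067/10180 = -35114881/22691220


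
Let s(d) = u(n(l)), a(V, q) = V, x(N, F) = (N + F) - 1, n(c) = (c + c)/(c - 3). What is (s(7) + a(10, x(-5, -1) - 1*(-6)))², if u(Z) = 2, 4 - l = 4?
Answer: 144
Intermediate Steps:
l = 0 (l = 4 - 1*4 = 4 - 4 = 0)
n(c) = 2*c/(-3 + c) (n(c) = (2*c)/(-3 + c) = 2*c/(-3 + c))
x(N, F) = -1 + F + N (x(N, F) = (F + N) - 1 = -1 + F + N)
s(d) = 2
(s(7) + a(10, x(-5, -1) - 1*(-6)))² = (2 + 10)² = 12² = 144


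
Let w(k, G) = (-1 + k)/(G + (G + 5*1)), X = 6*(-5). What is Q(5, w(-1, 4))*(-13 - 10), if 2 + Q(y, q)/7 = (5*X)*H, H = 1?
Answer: 24472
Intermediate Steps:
X = -30
w(k, G) = (-1 + k)/(5 + 2*G) (w(k, G) = (-1 + k)/(G + (G + 5)) = (-1 + k)/(G + (5 + G)) = (-1 + k)/(5 + 2*G))
Q(y, q) = -1064 (Q(y, q) = -14 + 7*((5*(-30))*1) = -14 + 7*(-150*1) = -14 + 7*(-150) = -14 - 1050 = -1064)
Q(5, w(-1, 4))*(-13 - 10) = -1064*(-13 - 10) = -1064*(-23) = 24472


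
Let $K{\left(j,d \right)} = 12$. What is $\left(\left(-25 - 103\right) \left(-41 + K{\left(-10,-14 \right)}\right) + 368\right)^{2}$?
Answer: $16646400$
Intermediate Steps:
$\left(\left(-25 - 103\right) \left(-41 + K{\left(-10,-14 \right)}\right) + 368\right)^{2} = \left(\left(-25 - 103\right) \left(-41 + 12\right) + 368\right)^{2} = \left(\left(-128\right) \left(-29\right) + 368\right)^{2} = \left(3712 + 368\right)^{2} = 4080^{2} = 16646400$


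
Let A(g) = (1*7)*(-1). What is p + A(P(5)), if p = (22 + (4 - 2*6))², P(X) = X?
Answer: 189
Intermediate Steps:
A(g) = -7 (A(g) = 7*(-1) = -7)
p = 196 (p = (22 + (4 - 12))² = (22 - 8)² = 14² = 196)
p + A(P(5)) = 196 - 7 = 189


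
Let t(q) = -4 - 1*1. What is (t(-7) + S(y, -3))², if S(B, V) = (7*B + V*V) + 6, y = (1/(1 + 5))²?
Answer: 134689/1296 ≈ 103.93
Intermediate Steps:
y = 1/36 (y = (1/6)² = (⅙)² = 1/36 ≈ 0.027778)
S(B, V) = 6 + V² + 7*B (S(B, V) = (7*B + V²) + 6 = (V² + 7*B) + 6 = 6 + V² + 7*B)
t(q) = -5 (t(q) = -4 - 1 = -5)
(t(-7) + S(y, -3))² = (-5 + (6 + (-3)² + 7*(1/36)))² = (-5 + (6 + 9 + 7/36))² = (-5 + 547/36)² = (367/36)² = 134689/1296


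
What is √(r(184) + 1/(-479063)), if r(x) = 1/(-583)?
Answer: 3*I*√14884679993326/279293729 ≈ 0.041441*I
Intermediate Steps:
r(x) = -1/583
√(r(184) + 1/(-479063)) = √(-1/583 + 1/(-479063)) = √(-1/583 - 1/479063) = √(-479646/279293729) = 3*I*√14884679993326/279293729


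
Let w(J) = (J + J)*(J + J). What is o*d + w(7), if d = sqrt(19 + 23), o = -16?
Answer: 196 - 16*sqrt(42) ≈ 92.308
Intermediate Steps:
w(J) = 4*J**2 (w(J) = (2*J)*(2*J) = 4*J**2)
d = sqrt(42) ≈ 6.4807
o*d + w(7) = -16*sqrt(42) + 4*7**2 = -16*sqrt(42) + 4*49 = -16*sqrt(42) + 196 = 196 - 16*sqrt(42)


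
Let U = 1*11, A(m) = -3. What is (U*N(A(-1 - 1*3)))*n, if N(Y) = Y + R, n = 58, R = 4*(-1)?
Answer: -4466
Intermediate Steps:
R = -4
N(Y) = -4 + Y (N(Y) = Y - 4 = -4 + Y)
U = 11
(U*N(A(-1 - 1*3)))*n = (11*(-4 - 3))*58 = (11*(-7))*58 = -77*58 = -4466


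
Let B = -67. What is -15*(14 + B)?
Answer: 795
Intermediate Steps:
-15*(14 + B) = -15*(14 - 67) = -15*(-53) = 795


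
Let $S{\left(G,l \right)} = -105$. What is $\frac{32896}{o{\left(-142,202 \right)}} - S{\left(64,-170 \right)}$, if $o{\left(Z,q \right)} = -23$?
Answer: $- \frac{30481}{23} \approx -1325.3$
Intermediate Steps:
$\frac{32896}{o{\left(-142,202 \right)}} - S{\left(64,-170 \right)} = \frac{32896}{-23} - -105 = 32896 \left(- \frac{1}{23}\right) + 105 = - \frac{32896}{23} + 105 = - \frac{30481}{23}$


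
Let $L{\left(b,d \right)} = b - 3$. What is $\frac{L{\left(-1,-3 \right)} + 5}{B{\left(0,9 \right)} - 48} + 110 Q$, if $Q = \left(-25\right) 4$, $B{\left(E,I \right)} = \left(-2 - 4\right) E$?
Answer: $- \frac{528001}{48} \approx -11000.0$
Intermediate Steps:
$B{\left(E,I \right)} = - 6 E$
$L{\left(b,d \right)} = -3 + b$ ($L{\left(b,d \right)} = b - 3 = -3 + b$)
$Q = -100$
$\frac{L{\left(-1,-3 \right)} + 5}{B{\left(0,9 \right)} - 48} + 110 Q = \frac{\left(-3 - 1\right) + 5}{\left(-6\right) 0 - 48} + 110 \left(-100\right) = \frac{-4 + 5}{0 - 48} - 11000 = 1 \frac{1}{-48} - 11000 = 1 \left(- \frac{1}{48}\right) - 11000 = - \frac{1}{48} - 11000 = - \frac{528001}{48}$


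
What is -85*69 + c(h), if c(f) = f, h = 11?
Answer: -5854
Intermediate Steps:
-85*69 + c(h) = -85*69 + 11 = -5865 + 11 = -5854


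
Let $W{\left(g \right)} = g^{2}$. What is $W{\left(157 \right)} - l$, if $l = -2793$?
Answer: $27442$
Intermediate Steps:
$W{\left(157 \right)} - l = 157^{2} - -2793 = 24649 + 2793 = 27442$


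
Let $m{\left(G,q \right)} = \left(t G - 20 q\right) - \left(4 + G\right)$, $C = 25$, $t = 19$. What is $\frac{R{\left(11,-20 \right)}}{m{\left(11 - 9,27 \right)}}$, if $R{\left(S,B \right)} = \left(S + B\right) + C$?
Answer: $- \frac{4}{127} \approx -0.031496$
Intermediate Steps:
$m{\left(G,q \right)} = -4 - 20 q + 18 G$ ($m{\left(G,q \right)} = \left(19 G - 20 q\right) - \left(4 + G\right) = \left(- 20 q + 19 G\right) - \left(4 + G\right) = -4 - 20 q + 18 G$)
$R{\left(S,B \right)} = 25 + B + S$ ($R{\left(S,B \right)} = \left(S + B\right) + 25 = \left(B + S\right) + 25 = 25 + B + S$)
$\frac{R{\left(11,-20 \right)}}{m{\left(11 - 9,27 \right)}} = \frac{25 - 20 + 11}{-4 - 540 + 18 \left(11 - 9\right)} = \frac{16}{-4 - 540 + 18 \left(11 - 9\right)} = \frac{16}{-4 - 540 + 18 \cdot 2} = \frac{16}{-4 - 540 + 36} = \frac{16}{-508} = 16 \left(- \frac{1}{508}\right) = - \frac{4}{127}$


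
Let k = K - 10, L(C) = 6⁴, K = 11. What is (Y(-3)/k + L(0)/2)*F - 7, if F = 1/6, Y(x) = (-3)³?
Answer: 193/2 ≈ 96.500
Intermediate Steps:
Y(x) = -27
F = ⅙ ≈ 0.16667
L(C) = 1296
k = 1 (k = 11 - 10 = 1)
(Y(-3)/k + L(0)/2)*F - 7 = (-27/1 + 1296/2)*(⅙) - 7 = (-27*1 + 1296*(½))*(⅙) - 7 = (-27 + 648)*(⅙) - 7 = 621*(⅙) - 7 = 207/2 - 7 = 193/2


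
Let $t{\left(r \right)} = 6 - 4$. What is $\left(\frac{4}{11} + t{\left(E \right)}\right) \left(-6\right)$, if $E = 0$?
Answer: $- \frac{156}{11} \approx -14.182$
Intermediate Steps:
$t{\left(r \right)} = 2$ ($t{\left(r \right)} = 6 - 4 = 2$)
$\left(\frac{4}{11} + t{\left(E \right)}\right) \left(-6\right) = \left(\frac{4}{11} + 2\right) \left(-6\right) = \frac{26}{11} \left(-6\right) = - \frac{156}{11}$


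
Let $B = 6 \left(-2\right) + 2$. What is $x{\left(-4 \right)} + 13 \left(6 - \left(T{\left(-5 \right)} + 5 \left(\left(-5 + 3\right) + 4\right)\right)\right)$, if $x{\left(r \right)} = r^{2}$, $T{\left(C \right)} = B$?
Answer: $94$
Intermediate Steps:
$B = -10$ ($B = -12 + 2 = -10$)
$T{\left(C \right)} = -10$
$x{\left(-4 \right)} + 13 \left(6 - \left(T{\left(-5 \right)} + 5 \left(\left(-5 + 3\right) + 4\right)\right)\right) = \left(-4\right)^{2} + 13 \left(6 - \left(-10 + 5 \left(\left(-5 + 3\right) + 4\right)\right)\right) = 16 + 13 \left(6 - \left(-10 + 5 \left(-2 + 4\right)\right)\right) = 16 + 13 \left(6 - \left(-10 + 5 \cdot 2\right)\right) = 16 + 13 \left(6 - \left(-10 + 10\right)\right) = 16 + 13 \left(6 - 0\right) = 16 + 13 \left(6 + 0\right) = 16 + 13 \cdot 6 = 16 + 78 = 94$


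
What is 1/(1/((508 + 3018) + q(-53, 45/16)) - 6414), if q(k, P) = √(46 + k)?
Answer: (-√7 + 3526*I)/(-22615763*I + 6414*√7) ≈ -0.00015591 + 5.218e-15*I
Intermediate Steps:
1/(1/((508 + 3018) + q(-53, 45/16)) - 6414) = 1/(1/((508 + 3018) + √(46 - 53)) - 6414) = 1/(1/(3526 + √(-7)) - 6414) = 1/(1/(3526 + I*√7) - 6414) = 1/(-6414 + 1/(3526 + I*√7))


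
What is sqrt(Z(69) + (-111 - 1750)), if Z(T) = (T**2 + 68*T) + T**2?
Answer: sqrt(12353) ≈ 111.14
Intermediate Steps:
Z(T) = 2*T**2 + 68*T
sqrt(Z(69) + (-111 - 1750)) = sqrt(2*69*(34 + 69) + (-111 - 1750)) = sqrt(2*69*103 - 1861) = sqrt(14214 - 1861) = sqrt(12353)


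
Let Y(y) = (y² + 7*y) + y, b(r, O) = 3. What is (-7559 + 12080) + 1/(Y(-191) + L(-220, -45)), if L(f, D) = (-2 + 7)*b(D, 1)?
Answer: 158090329/34968 ≈ 4521.0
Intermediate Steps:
Y(y) = y² + 8*y
L(f, D) = 15 (L(f, D) = (-2 + 7)*3 = 5*3 = 15)
(-7559 + 12080) + 1/(Y(-191) + L(-220, -45)) = (-7559 + 12080) + 1/(-191*(8 - 191) + 15) = 4521 + 1/(-191*(-183) + 15) = 4521 + 1/(34953 + 15) = 4521 + 1/34968 = 158090329/34968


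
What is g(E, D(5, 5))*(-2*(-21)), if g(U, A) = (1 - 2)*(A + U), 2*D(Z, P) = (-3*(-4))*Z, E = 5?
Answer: -1470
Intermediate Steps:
D(Z, P) = 6*Z (D(Z, P) = ((-3*(-4))*Z)/2 = (12*Z)/2 = 6*Z)
g(U, A) = -A - U (g(U, A) = -(A + U) = -A - U)
g(E, D(5, 5))*(-2*(-21)) = (-6*5 - 1*5)*(-2*(-21)) = (-1*30 - 5)*42 = (-30 - 5)*42 = -35*42 = -1470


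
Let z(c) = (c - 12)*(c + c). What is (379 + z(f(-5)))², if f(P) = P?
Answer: 301401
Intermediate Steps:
z(c) = 2*c*(-12 + c) (z(c) = (-12 + c)*(2*c) = 2*c*(-12 + c))
(379 + z(f(-5)))² = (379 + 2*(-5)*(-12 - 5))² = (379 + 2*(-5)*(-17))² = (379 + 170)² = 549² = 301401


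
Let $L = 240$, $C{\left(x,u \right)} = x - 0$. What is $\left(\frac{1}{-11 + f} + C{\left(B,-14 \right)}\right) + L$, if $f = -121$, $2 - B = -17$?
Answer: $\frac{34187}{132} \approx 258.99$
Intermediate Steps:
$B = 19$ ($B = 2 - -17 = 2 + 17 = 19$)
$C{\left(x,u \right)} = x$ ($C{\left(x,u \right)} = x + 0 = x$)
$\left(\frac{1}{-11 + f} + C{\left(B,-14 \right)}\right) + L = \left(\frac{1}{-11 - 121} + 19\right) + 240 = \left(\frac{1}{-132} + 19\right) + 240 = \left(- \frac{1}{132} + 19\right) + 240 = \frac{2507}{132} + 240 = \frac{34187}{132}$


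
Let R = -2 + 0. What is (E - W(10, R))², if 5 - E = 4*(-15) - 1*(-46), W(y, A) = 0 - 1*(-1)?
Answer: 324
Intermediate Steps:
R = -2
W(y, A) = 1 (W(y, A) = 0 + 1 = 1)
E = 19 (E = 5 - (4*(-15) - 1*(-46)) = 5 - (-60 + 46) = 5 - 1*(-14) = 5 + 14 = 19)
(E - W(10, R))² = (19 - 1*1)² = (19 - 1)² = 18² = 324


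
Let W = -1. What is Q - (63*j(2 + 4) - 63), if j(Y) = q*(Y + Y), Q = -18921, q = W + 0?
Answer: -18102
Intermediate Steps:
q = -1 (q = -1 + 0 = -1)
j(Y) = -2*Y (j(Y) = -(Y + Y) = -2*Y)
Q - (63*j(2 + 4) - 63) = -18921 - (63*(-2*(2 + 4)) - 63) = -18921 - (63*(-2*6) - 63) = -18921 - (63*(-12) - 63) = -18921 - (-756 - 63) = -18921 - 1*(-819) = -18921 + 819 = -18102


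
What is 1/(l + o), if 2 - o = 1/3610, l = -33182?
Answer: -3610/119779801 ≈ -3.0139e-5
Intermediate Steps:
o = 7219/3610 (o = 2 - 1/3610 = 7219/3610 ≈ 1.9997)
1/(l + o) = 1/(-33182 + 7219/3610) = 1/(-119779801/3610) = -3610/119779801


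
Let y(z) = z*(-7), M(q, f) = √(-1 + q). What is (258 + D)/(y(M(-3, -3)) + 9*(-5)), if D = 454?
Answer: -32040/2221 + 9968*I/2221 ≈ -14.426 + 4.4881*I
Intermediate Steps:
y(z) = -7*z
(258 + D)/(y(M(-3, -3)) + 9*(-5)) = (258 + 454)/(-7*√(-1 - 3) + 9*(-5)) = 712/(-14*I - 45) = 712/(-45 - 14*I) = 712*((-45 + 14*I)/2221) = 712*(-45 + 14*I)/2221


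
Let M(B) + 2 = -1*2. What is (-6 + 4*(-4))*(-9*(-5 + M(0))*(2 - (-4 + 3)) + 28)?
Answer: -5962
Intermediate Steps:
M(B) = -4 (M(B) = -2 - 1*2 = -2 - 2 = -4)
(-6 + 4*(-4))*(-9*(-5 + M(0))*(2 - (-4 + 3)) + 28) = (-6 + 4*(-4))*(-9*(-5 - 4)*(2 - (-4 + 3)) + 28) = (-6 - 16)*(-(-81)*(2 - 1*(-1)) + 28) = -22*(-(-81)*(2 + 1) + 28) = -22*(-(-81)*3 + 28) = -22*(-9*(-27) + 28) = -22*(243 + 28) = -22*271 = -5962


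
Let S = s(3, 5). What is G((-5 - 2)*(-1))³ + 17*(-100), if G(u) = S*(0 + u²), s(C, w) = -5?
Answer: -14707825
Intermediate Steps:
S = -5
G(u) = -5*u² (G(u) = -5*(0 + u²) = -5*u²)
G((-5 - 2)*(-1))³ + 17*(-100) = (-5*(-5 - 2)²)³ + 17*(-100) = (-5*(-7*(-1))²)³ - 1700 = (-5*7²)³ - 1700 = (-5*49)³ - 1700 = (-245)³ - 1700 = -14706125 - 1700 = -14707825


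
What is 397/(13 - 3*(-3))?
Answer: 397/22 ≈ 18.045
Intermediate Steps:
397/(13 - 3*(-3)) = 397/(13 + 9) = 397/22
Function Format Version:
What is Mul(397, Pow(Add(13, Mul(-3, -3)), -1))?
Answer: Rational(397, 22) ≈ 18.045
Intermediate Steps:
Mul(397, Pow(Add(13, Mul(-3, -3)), -1)) = Mul(397, Pow(Add(13, 9), -1)) = Mul(397, Pow(22, -1)) = Mul(397, Rational(1, 22)) = Rational(397, 22)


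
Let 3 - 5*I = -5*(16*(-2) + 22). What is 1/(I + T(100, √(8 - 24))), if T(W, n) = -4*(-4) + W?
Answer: 5/533 ≈ 0.0093809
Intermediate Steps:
T(W, n) = 16 + W
I = -47/5 (I = ⅗ - (-1)*(16*(-2) + 22) = ⅗ - (-1)*(-32 + 22) = ⅗ - (-1)*(-10) = ⅗ - ⅕*50 = ⅗ - 10 = -47/5 ≈ -9.4000)
1/(I + T(100, √(8 - 24))) = 1/(-47/5 + (16 + 100)) = 1/(-47/5 + 116) = 1/(533/5) = 5/533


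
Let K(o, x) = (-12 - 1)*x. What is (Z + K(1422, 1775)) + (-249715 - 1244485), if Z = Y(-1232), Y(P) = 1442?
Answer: -1515833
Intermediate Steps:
K(o, x) = -13*x
Z = 1442
(Z + K(1422, 1775)) + (-249715 - 1244485) = (1442 - 13*1775) + (-249715 - 1244485) = (1442 - 23075) - 1494200 = -21633 - 1494200 = -1515833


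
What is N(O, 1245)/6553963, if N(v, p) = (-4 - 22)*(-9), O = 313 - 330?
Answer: 18/504151 ≈ 3.5704e-5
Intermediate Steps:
O = -17
N(v, p) = 234 (N(v, p) = -26*(-9) = 234)
N(O, 1245)/6553963 = 234/6553963 = 234*(1/6553963) = 18/504151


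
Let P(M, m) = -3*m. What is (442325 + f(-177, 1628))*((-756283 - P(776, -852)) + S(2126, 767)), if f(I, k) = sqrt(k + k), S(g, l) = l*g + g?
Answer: 386560644925 + 1747858*sqrt(814) ≈ 3.8661e+11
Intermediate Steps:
S(g, l) = g + g*l (S(g, l) = g*l + g = g + g*l)
f(I, k) = sqrt(2)*sqrt(k) (f(I, k) = sqrt(2*k) = sqrt(2)*sqrt(k))
(442325 + f(-177, 1628))*((-756283 - P(776, -852)) + S(2126, 767)) = (442325 + sqrt(2)*sqrt(1628))*((-756283 - (-3)*(-852)) + 2126*(1 + 767)) = (442325 + sqrt(2)*(2*sqrt(407)))*((-756283 - 1*2556) + 2126*768) = (442325 + 2*sqrt(814))*((-756283 - 2556) + 1632768) = (442325 + 2*sqrt(814))*(-758839 + 1632768) = (442325 + 2*sqrt(814))*873929 = 386560644925 + 1747858*sqrt(814)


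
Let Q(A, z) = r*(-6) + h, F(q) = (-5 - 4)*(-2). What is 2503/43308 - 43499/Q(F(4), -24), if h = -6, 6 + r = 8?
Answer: 104661097/43308 ≈ 2416.7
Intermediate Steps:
r = 2 (r = -6 + 8 = 2)
F(q) = 18 (F(q) = -9*(-2) = 18)
Q(A, z) = -18 (Q(A, z) = 2*(-6) - 6 = -12 - 6 = -18)
2503/43308 - 43499/Q(F(4), -24) = 2503/43308 - 43499/(-18) = 2503*(1/43308) - 43499*(-1/18) = 2503/43308 + 43499/18 = 104661097/43308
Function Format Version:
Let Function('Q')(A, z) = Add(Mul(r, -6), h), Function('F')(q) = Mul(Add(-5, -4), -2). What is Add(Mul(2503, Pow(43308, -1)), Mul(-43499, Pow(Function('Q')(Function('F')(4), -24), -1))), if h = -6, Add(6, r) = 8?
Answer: Rational(104661097, 43308) ≈ 2416.7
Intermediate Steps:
r = 2 (r = Add(-6, 8) = 2)
Function('F')(q) = 18 (Function('F')(q) = Mul(-9, -2) = 18)
Function('Q')(A, z) = -18 (Function('Q')(A, z) = Add(Mul(2, -6), -6) = Add(-12, -6) = -18)
Add(Mul(2503, Pow(43308, -1)), Mul(-43499, Pow(Function('Q')(Function('F')(4), -24), -1))) = Add(Mul(2503, Pow(43308, -1)), Mul(-43499, Pow(-18, -1))) = Add(Mul(2503, Rational(1, 43308)), Mul(-43499, Rational(-1, 18))) = Add(Rational(2503, 43308), Rational(43499, 18)) = Rational(104661097, 43308)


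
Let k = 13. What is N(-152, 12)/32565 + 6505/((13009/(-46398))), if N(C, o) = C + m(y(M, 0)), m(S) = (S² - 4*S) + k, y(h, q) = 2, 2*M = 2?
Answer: -756056713049/32587545 ≈ -23201.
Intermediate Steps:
M = 1 (M = (½)*2 = 1)
m(S) = 13 + S² - 4*S (m(S) = (S² - 4*S) + 13 = 13 + S² - 4*S)
N(C, o) = 9 + C (N(C, o) = C + (13 + 2² - 4*2) = C + (13 + 4 - 8) = C + 9 = 9 + C)
N(-152, 12)/32565 + 6505/((13009/(-46398))) = (9 - 152)/32565 + 6505/((13009/(-46398))) = -143*1/32565 + 6505/((13009*(-1/46398))) = -11/2505 + 6505/(-13009/46398) = -11/2505 + 6505*(-46398/13009) = -11/2505 - 301818990/13009 = -756056713049/32587545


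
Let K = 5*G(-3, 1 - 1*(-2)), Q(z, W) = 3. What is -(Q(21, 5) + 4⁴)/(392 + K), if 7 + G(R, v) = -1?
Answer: -259/352 ≈ -0.73580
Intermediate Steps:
G(R, v) = -8 (G(R, v) = -7 - 1 = -8)
K = -40 (K = 5*(-8) = -40)
-(Q(21, 5) + 4⁴)/(392 + K) = -(3 + 4⁴)/(392 - 40) = -(3 + 256)/352 = -259/352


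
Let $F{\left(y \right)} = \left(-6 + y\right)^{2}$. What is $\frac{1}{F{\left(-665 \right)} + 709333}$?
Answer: $\frac{1}{1159574} \approx 8.6239 \cdot 10^{-7}$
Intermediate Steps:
$\frac{1}{F{\left(-665 \right)} + 709333} = \frac{1}{\left(-6 - 665\right)^{2} + 709333} = \frac{1}{\left(-671\right)^{2} + 709333} = \frac{1}{450241 + 709333} = \frac{1}{1159574}$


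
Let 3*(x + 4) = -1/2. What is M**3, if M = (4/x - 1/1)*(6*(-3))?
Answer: 686128968/15625 ≈ 43912.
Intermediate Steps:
x = -25/6 (x = -4 + (-1/2)/3 = -4 + (-1*1/2)/3 = -4 + (1/3)*(-1/2) = -4 - 1/6 = -25/6 ≈ -4.1667)
M = 882/25 (M = (4/(-25/6) - 1/1)*(6*(-3)) = (4*(-6/25) - 1*1)*(-18) = (-24/25 - 1)*(-18) = -49/25*(-18) = 882/25 ≈ 35.280)
M**3 = (882/25)**3 = 686128968/15625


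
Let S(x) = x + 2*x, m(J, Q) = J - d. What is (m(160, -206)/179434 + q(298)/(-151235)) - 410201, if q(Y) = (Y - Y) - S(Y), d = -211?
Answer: -74708064874341/182125510 ≈ -4.1020e+5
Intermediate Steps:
m(J, Q) = 211 + J (m(J, Q) = J - 1*(-211) = J + 211 = 211 + J)
S(x) = 3*x
q(Y) = -3*Y (q(Y) = (Y - Y) - 3*Y = 0 - 3*Y = -3*Y)
(m(160, -206)/179434 + q(298)/(-151235)) - 410201 = ((211 + 160)/179434 - 3*298/(-151235)) - 410201 = (371*(1/179434) - 894*(-1/151235)) - 410201 = (371/179434 + 6/1015) - 410201 = 1453169/182125510 - 410201 = -74708064874341/182125510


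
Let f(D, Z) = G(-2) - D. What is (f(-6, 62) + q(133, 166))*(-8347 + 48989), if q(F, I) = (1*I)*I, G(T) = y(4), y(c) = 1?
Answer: 1120215446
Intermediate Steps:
G(T) = 1
q(F, I) = I**2 (q(F, I) = I*I = I**2)
f(D, Z) = 1 - D
(f(-6, 62) + q(133, 166))*(-8347 + 48989) = ((1 - 1*(-6)) + 166**2)*(-8347 + 48989) = ((1 + 6) + 27556)*40642 = (7 + 27556)*40642 = 27563*40642 = 1120215446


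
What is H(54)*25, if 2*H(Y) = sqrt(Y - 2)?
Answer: 25*sqrt(13) ≈ 90.139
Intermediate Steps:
H(Y) = sqrt(-2 + Y)/2 (H(Y) = sqrt(Y - 2)/2 = sqrt(-2 + Y)/2)
H(54)*25 = (sqrt(-2 + 54)/2)*25 = (sqrt(52)/2)*25 = ((2*sqrt(13))/2)*25 = sqrt(13)*25 = 25*sqrt(13)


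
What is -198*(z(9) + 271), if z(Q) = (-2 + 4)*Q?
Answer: -57222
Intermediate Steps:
z(Q) = 2*Q
-198*(z(9) + 271) = -198*(2*9 + 271) = -198*(18 + 271) = -198*289 = -57222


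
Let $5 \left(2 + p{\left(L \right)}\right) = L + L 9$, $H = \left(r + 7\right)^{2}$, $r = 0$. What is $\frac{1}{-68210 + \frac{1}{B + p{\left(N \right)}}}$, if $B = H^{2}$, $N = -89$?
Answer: $- \frac{2221}{151494409} \approx -1.4661 \cdot 10^{-5}$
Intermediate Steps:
$H = 49$ ($H = \left(0 + 7\right)^{2} = 7^{2} = 49$)
$B = 2401$ ($B = 49^{2} = 2401$)
$p{\left(L \right)} = -2 + 2 L$ ($p{\left(L \right)} = -2 + \frac{L + L 9}{5} = -2 + \frac{L + 9 L}{5} = -2 + \frac{10 L}{5} = -2 + 2 L$)
$\frac{1}{-68210 + \frac{1}{B + p{\left(N \right)}}} = \frac{1}{-68210 + \frac{1}{2401 + \left(-2 + 2 \left(-89\right)\right)}} = \frac{1}{-68210 + \frac{1}{2401 - 180}} = \frac{1}{-68210 + \frac{1}{2221}} = \frac{1}{- \frac{151494409}{2221}} = - \frac{2221}{151494409}$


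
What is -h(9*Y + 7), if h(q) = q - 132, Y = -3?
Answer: 152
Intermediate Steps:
h(q) = -132 + q
-h(9*Y + 7) = -(-132 + (9*(-3) + 7)) = -(-132 + (-27 + 7)) = -(-132 - 20) = -1*(-152) = 152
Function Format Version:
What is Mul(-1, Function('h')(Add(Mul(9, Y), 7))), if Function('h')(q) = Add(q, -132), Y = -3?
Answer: 152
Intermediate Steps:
Function('h')(q) = Add(-132, q)
Mul(-1, Function('h')(Add(Mul(9, Y), 7))) = Mul(-1, Add(-132, Add(Mul(9, -3), 7))) = Mul(-1, Add(-132, Add(-27, 7))) = Mul(-1, Add(-132, -20)) = Mul(-1, -152) = 152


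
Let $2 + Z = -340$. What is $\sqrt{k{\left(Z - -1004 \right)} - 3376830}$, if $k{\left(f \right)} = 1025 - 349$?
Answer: $i \sqrt{3376154} \approx 1837.4 i$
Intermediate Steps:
$Z = -342$ ($Z = -2 - 340 = -342$)
$k{\left(f \right)} = 676$
$\sqrt{k{\left(Z - -1004 \right)} - 3376830} = \sqrt{676 - 3376830} = \sqrt{-3376154} = i \sqrt{3376154}$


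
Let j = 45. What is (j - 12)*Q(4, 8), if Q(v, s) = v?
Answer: 132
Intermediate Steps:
(j - 12)*Q(4, 8) = (45 - 12)*4 = 33*4 = 132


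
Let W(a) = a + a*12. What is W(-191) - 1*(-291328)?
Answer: 288845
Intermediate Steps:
W(a) = 13*a (W(a) = a + 12*a = 13*a)
W(-191) - 1*(-291328) = 13*(-191) - 1*(-291328) = -2483 + 291328 = 288845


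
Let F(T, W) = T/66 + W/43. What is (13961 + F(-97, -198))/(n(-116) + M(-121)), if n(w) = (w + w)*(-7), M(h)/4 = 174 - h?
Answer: 39604079/7957752 ≈ 4.9768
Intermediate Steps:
M(h) = 696 - 4*h (M(h) = 4*(174 - h) = 696 - 4*h)
F(T, W) = W/43 + T/66 (F(T, W) = T*(1/66) + W*(1/43) = T/66 + W/43 = W/43 + T/66)
n(w) = -14*w (n(w) = (2*w)*(-7) = -14*w)
(13961 + F(-97, -198))/(n(-116) + M(-121)) = (13961 + ((1/43)*(-198) + (1/66)*(-97)))/(-14*(-116) + (696 - 4*(-121))) = (13961 + (-198/43 - 97/66))/(1624 + (696 + 484)) = (13961 - 17239/2838)/(1624 + 1180) = (39604079/2838)/2804 = (39604079/2838)*(1/2804) = 39604079/7957752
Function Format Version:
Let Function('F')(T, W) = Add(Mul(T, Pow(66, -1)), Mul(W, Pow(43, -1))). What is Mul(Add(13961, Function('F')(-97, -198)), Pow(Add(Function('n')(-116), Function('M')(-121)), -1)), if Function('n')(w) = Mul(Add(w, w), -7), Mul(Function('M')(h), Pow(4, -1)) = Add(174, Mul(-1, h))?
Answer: Rational(39604079, 7957752) ≈ 4.9768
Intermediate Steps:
Function('M')(h) = Add(696, Mul(-4, h)) (Function('M')(h) = Mul(4, Add(174, Mul(-1, h))) = Add(696, Mul(-4, h)))
Function('F')(T, W) = Add(Mul(Rational(1, 43), W), Mul(Rational(1, 66), T)) (Function('F')(T, W) = Add(Mul(T, Rational(1, 66)), Mul(W, Rational(1, 43))) = Add(Mul(Rational(1, 66), T), Mul(Rational(1, 43), W)) = Add(Mul(Rational(1, 43), W), Mul(Rational(1, 66), T)))
Function('n')(w) = Mul(-14, w) (Function('n')(w) = Mul(Mul(2, w), -7) = Mul(-14, w))
Mul(Add(13961, Function('F')(-97, -198)), Pow(Add(Function('n')(-116), Function('M')(-121)), -1)) = Mul(Add(13961, Add(Mul(Rational(1, 43), -198), Mul(Rational(1, 66), -97))), Pow(Add(Mul(-14, -116), Add(696, Mul(-4, -121))), -1)) = Mul(Add(13961, Add(Rational(-198, 43), Rational(-97, 66))), Pow(Add(1624, Add(696, 484)), -1)) = Mul(Add(13961, Rational(-17239, 2838)), Pow(Add(1624, 1180), -1)) = Mul(Rational(39604079, 2838), Pow(2804, -1)) = Mul(Rational(39604079, 2838), Rational(1, 2804)) = Rational(39604079, 7957752)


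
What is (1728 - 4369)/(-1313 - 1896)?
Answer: 2641/3209 ≈ 0.82300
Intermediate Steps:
(1728 - 4369)/(-1313 - 1896) = -2641/(-3209) = -2641*(-1/3209) = 2641/3209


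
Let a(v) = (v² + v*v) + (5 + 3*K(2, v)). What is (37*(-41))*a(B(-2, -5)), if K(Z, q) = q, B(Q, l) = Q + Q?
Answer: -37925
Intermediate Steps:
B(Q, l) = 2*Q
a(v) = 5 + 2*v² + 3*v (a(v) = (v² + v*v) + (5 + 3*v) = (v² + v²) + (5 + 3*v) = 2*v² + (5 + 3*v) = 5 + 2*v² + 3*v)
(37*(-41))*a(B(-2, -5)) = (37*(-41))*(5 + 2*(2*(-2))² + 3*(2*(-2))) = -1517*(5 + 2*(-4)² + 3*(-4)) = -1517*(5 + 2*16 - 12) = -1517*(5 + 32 - 12) = -1517*25 = -37925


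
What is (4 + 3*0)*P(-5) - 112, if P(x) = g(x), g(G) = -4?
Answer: -128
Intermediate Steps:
P(x) = -4
(4 + 3*0)*P(-5) - 112 = (4 + 3*0)*(-4) - 112 = (4 + 0)*(-4) - 112 = 4*(-4) - 112 = -16 - 112 = -128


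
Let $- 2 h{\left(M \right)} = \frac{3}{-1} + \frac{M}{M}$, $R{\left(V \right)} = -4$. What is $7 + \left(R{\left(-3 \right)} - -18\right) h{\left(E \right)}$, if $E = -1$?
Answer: $21$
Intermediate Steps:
$h{\left(M \right)} = 1$ ($h{\left(M \right)} = - \frac{\frac{3}{-1} + \frac{M}{M}}{2} = - \frac{3 \left(-1\right) + 1}{2} = - \frac{-3 + 1}{2} = \left(- \frac{1}{2}\right) \left(-2\right) = 1$)
$7 + \left(R{\left(-3 \right)} - -18\right) h{\left(E \right)} = 7 + \left(-4 - -18\right) 1 = 7 + \left(-4 + 18\right) 1 = 7 + 14 \cdot 1 = 7 + 14 = 21$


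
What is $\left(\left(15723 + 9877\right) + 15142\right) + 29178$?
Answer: $69920$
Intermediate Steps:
$\left(\left(15723 + 9877\right) + 15142\right) + 29178 = \left(25600 + 15142\right) + 29178 = 40742 + 29178 = 69920$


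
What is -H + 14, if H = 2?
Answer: 12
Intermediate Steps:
-H + 14 = -1*2 + 14 = -2 + 14 = 12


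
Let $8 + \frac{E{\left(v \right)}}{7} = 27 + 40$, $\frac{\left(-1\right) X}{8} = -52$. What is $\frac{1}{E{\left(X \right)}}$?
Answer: $\frac{1}{413} \approx 0.0024213$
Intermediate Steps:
$X = 416$ ($X = \left(-8\right) \left(-52\right) = 416$)
$E{\left(v \right)} = 413$ ($E{\left(v \right)} = -56 + 7 \left(27 + 40\right) = -56 + 7 \cdot 67 = -56 + 469 = 413$)
$\frac{1}{E{\left(X \right)}} = \frac{1}{413}$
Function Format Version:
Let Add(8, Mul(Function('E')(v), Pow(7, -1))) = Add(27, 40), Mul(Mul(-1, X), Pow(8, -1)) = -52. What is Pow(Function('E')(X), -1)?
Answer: Rational(1, 413) ≈ 0.0024213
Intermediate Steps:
X = 416 (X = Mul(-8, -52) = 416)
Function('E')(v) = 413 (Function('E')(v) = Add(-56, Mul(7, Add(27, 40))) = Add(-56, Mul(7, 67)) = Add(-56, 469) = 413)
Pow(Function('E')(X), -1) = Pow(413, -1) = Rational(1, 413)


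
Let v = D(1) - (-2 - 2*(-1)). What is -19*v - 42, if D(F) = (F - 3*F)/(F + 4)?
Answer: -172/5 ≈ -34.400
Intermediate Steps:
D(F) = -2*F/(4 + F) (D(F) = (-2*F)/(4 + F) = -2*F/(4 + F))
v = -⅖ (v = -2*1/(4 + 1) - (-2 - 2*(-1)) = -2*1/5 - (-2 + 2) = -2*1*⅕ - 1*0 = -⅖ + 0 = -⅖ ≈ -0.40000)
-19*v - 42 = -19*(-⅖) - 42 = 38/5 - 42 = -172/5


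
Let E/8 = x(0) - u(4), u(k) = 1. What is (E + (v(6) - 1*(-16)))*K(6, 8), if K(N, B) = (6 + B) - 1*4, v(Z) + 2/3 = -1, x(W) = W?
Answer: 190/3 ≈ 63.333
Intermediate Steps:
v(Z) = -5/3 (v(Z) = -2/3 - 1 = -5/3)
E = -8 (E = 8*(0 - 1*1) = 8*(0 - 1) = 8*(-1) = -8)
K(N, B) = 2 + B (K(N, B) = (6 + B) - 4 = 2 + B)
(E + (v(6) - 1*(-16)))*K(6, 8) = (-8 + (-5/3 - 1*(-16)))*(2 + 8) = (-8 + (-5/3 + 16))*10 = (-8 + 43/3)*10 = (19/3)*10 = 190/3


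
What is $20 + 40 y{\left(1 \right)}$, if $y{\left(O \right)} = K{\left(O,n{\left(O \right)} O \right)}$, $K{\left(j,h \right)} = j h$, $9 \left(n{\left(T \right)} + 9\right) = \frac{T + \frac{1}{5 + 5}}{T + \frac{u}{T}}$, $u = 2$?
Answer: $- \frac{9136}{27} \approx -338.37$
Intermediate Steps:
$n{\left(T \right)} = -9 + \frac{\frac{1}{10} + T}{9 \left(T + \frac{2}{T}\right)}$ ($n{\left(T \right)} = -9 + \frac{\left(T + \frac{1}{5 + 5}\right) \frac{1}{T + \frac{2}{T}}}{9} = -9 + \frac{\left(T + \frac{1}{10}\right) \frac{1}{T + \frac{2}{T}}}{9} = -9 + \frac{\left(\frac{1}{10} + T\right) \frac{1}{T + \frac{2}{T}}}{9} = -9 + \frac{\frac{1}{T + \frac{2}{T}} \left(\frac{1}{10} + T\right)}{9} = -9 + \frac{\frac{1}{10} + T}{9 \left(T + \frac{2}{T}\right)}$)
$K{\left(j,h \right)} = h j$
$y{\left(O \right)} = \frac{O^{2} \left(-1620 + O - 800 O^{2}\right)}{90 \left(2 + O^{2}\right)}$ ($y{\left(O \right)} = \frac{-1620 + O - 800 O^{2}}{90 \left(2 + O^{2}\right)} O O = \frac{O \left(-1620 + O - 800 O^{2}\right)}{90 \left(2 + O^{2}\right)} O = \frac{O^{2} \left(-1620 + O - 800 O^{2}\right)}{90 \left(2 + O^{2}\right)}$)
$20 + 40 y{\left(1 \right)} = 20 + 40 \frac{1^{2} \left(-1620 + 1 - 800 \cdot 1^{2}\right)}{90 \left(2 + 1^{2}\right)} = 20 + 40 \cdot \frac{1}{90} \cdot 1 \frac{1}{2 + 1} \left(-1620 + 1 - 800\right) = 20 + 40 \cdot \frac{1}{90} \cdot 1 \cdot \frac{1}{3} \left(-1620 + 1 - 800\right) = 20 + 40 \cdot \frac{1}{90} \cdot 1 \cdot \frac{1}{3} \left(-2419\right) = 20 + 40 \left(- \frac{2419}{270}\right) = 20 - \frac{9676}{27} = - \frac{9136}{27}$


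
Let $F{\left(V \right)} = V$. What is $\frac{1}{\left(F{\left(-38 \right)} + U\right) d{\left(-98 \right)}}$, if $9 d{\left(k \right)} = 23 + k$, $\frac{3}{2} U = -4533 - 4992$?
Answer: $\frac{3}{159700} \approx 1.8785 \cdot 10^{-5}$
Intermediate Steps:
$U = -6350$ ($U = \frac{2 \left(-4533 - 4992\right)}{3} = \frac{2}{3} \left(-9525\right) = -6350$)
$d{\left(k \right)} = \frac{23}{9} + \frac{k}{9}$ ($d{\left(k \right)} = \frac{23 + k}{9} = \frac{23}{9} + \frac{k}{9}$)
$\frac{1}{\left(F{\left(-38 \right)} + U\right) d{\left(-98 \right)}} = \frac{1}{\left(-38 - 6350\right) \left(\frac{23}{9} + \frac{1}{9} \left(-98\right)\right)} = \frac{1}{\left(-6388\right) \left(\frac{23}{9} - \frac{98}{9}\right)} = - \frac{1}{6388 \left(- \frac{25}{3}\right)} = \left(- \frac{1}{6388}\right) \left(- \frac{3}{25}\right) = \frac{3}{159700}$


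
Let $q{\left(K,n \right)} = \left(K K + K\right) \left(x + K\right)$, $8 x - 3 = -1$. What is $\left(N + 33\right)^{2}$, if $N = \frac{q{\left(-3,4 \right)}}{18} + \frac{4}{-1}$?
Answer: $\frac{113569}{144} \approx 788.67$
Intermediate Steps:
$x = \frac{1}{4}$ ($x = \frac{3}{8} + \frac{1}{8} \left(-1\right) = \frac{3}{8} - \frac{1}{8} = \frac{1}{4} \approx 0.25$)
$q{\left(K,n \right)} = \left(\frac{1}{4} + K\right) \left(K + K^{2}\right)$ ($q{\left(K,n \right)} = \left(K K + K\right) \left(\frac{1}{4} + K\right) = \left(K^{2} + K\right) \left(\frac{1}{4} + K\right) = \left(K + K^{2}\right) \left(\frac{1}{4} + K\right) = \left(\frac{1}{4} + K\right) \left(K + K^{2}\right)$)
$N = - \frac{59}{12}$ ($N = \frac{\frac{1}{4} \left(-3\right) \left(1 + 4 \left(-3\right)^{2} + 5 \left(-3\right)\right)}{18} + \frac{4}{-1} = \frac{1}{4} \left(-3\right) \left(1 + 4 \cdot 9 - 15\right) \frac{1}{18} + 4 \left(-1\right) = \frac{1}{4} \left(-3\right) \left(1 + 36 - 15\right) \frac{1}{18} - 4 = \frac{1}{4} \left(-3\right) 22 \cdot \frac{1}{18} - 4 = \left(- \frac{33}{2}\right) \frac{1}{18} - 4 = - \frac{11}{12} - 4 = - \frac{59}{12} \approx -4.9167$)
$\left(N + 33\right)^{2} = \left(- \frac{59}{12} + 33\right)^{2} = \left(\frac{337}{12}\right)^{2} = \frac{113569}{144}$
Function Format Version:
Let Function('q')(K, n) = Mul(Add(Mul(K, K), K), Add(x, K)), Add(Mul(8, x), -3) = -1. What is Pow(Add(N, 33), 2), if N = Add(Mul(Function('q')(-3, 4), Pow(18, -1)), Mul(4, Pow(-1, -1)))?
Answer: Rational(113569, 144) ≈ 788.67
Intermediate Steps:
x = Rational(1, 4) (x = Add(Rational(3, 8), Mul(Rational(1, 8), -1)) = Add(Rational(3, 8), Rational(-1, 8)) = Rational(1, 4) ≈ 0.25000)
Function('q')(K, n) = Mul(Add(Rational(1, 4), K), Add(K, Pow(K, 2))) (Function('q')(K, n) = Mul(Add(Mul(K, K), K), Add(Rational(1, 4), K)) = Mul(Add(Pow(K, 2), K), Add(Rational(1, 4), K)) = Mul(Add(K, Pow(K, 2)), Add(Rational(1, 4), K)) = Mul(Add(Rational(1, 4), K), Add(K, Pow(K, 2))))
N = Rational(-59, 12) (N = Add(Mul(Mul(Rational(1, 4), -3, Add(1, Mul(4, Pow(-3, 2)), Mul(5, -3))), Pow(18, -1)), Mul(4, Pow(-1, -1))) = Add(Mul(Mul(Rational(1, 4), -3, Add(1, Mul(4, 9), -15)), Rational(1, 18)), Mul(4, -1)) = Add(Mul(Mul(Rational(1, 4), -3, Add(1, 36, -15)), Rational(1, 18)), -4) = Add(Mul(Mul(Rational(1, 4), -3, 22), Rational(1, 18)), -4) = Add(Mul(Rational(-33, 2), Rational(1, 18)), -4) = Add(Rational(-11, 12), -4) = Rational(-59, 12) ≈ -4.9167)
Pow(Add(N, 33), 2) = Pow(Add(Rational(-59, 12), 33), 2) = Pow(Rational(337, 12), 2) = Rational(113569, 144)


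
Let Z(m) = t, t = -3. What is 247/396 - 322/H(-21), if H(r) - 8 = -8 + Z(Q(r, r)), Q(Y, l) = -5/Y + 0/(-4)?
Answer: 42751/396 ≈ 107.96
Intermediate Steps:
Q(Y, l) = -5/Y (Q(Y, l) = -5/Y + 0*(-¼) = -5/Y + 0 = -5/Y)
Z(m) = -3
H(r) = -3 (H(r) = 8 + (-8 - 3) = 8 - 11 = -3)
247/396 - 322/H(-21) = 247/396 - 322/(-3) = 247*(1/396) - 322*(-⅓) = 247/396 + 322/3 = 42751/396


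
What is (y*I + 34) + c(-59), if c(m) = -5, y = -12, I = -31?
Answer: 401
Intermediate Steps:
(y*I + 34) + c(-59) = (-12*(-31) + 34) - 5 = (372 + 34) - 5 = 406 - 5 = 401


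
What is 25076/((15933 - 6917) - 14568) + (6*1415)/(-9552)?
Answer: -2986067/552424 ≈ -5.4054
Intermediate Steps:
25076/((15933 - 6917) - 14568) + (6*1415)/(-9552) = 25076/(9016 - 14568) + 8490*(-1/9552) = 25076/(-5552) - 1415/1592 = 25076*(-1/5552) - 1415/1592 = -6269/1388 - 1415/1592 = -2986067/552424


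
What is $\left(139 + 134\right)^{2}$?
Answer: $74529$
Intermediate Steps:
$\left(139 + 134\right)^{2} = 273^{2} = 74529$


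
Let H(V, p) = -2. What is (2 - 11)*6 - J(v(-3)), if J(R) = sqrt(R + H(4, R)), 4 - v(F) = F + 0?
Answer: -54 - sqrt(5) ≈ -56.236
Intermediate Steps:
v(F) = 4 - F (v(F) = 4 - (F + 0) = 4 - F)
J(R) = sqrt(-2 + R) (J(R) = sqrt(R - 2) = sqrt(-2 + R))
(2 - 11)*6 - J(v(-3)) = (2 - 11)*6 - sqrt(-2 + (4 - 1*(-3))) = -9*6 - sqrt(-2 + (4 + 3)) = -54 - sqrt(-2 + 7) = -54 - sqrt(5)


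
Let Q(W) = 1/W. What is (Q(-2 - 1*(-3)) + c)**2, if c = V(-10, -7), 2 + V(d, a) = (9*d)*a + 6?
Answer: 403225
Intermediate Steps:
Q(W) = 1/W
V(d, a) = 4 + 9*a*d (V(d, a) = -2 + ((9*d)*a + 6) = -2 + (9*a*d + 6) = -2 + (6 + 9*a*d) = 4 + 9*a*d)
c = 634 (c = 4 + 9*(-7)*(-10) = 4 + 630 = 634)
(Q(-2 - 1*(-3)) + c)**2 = (1/(-2 - 1*(-3)) + 634)**2 = (1/(-2 + 3) + 634)**2 = (1/1 + 634)**2 = (1 + 634)**2 = 635**2 = 403225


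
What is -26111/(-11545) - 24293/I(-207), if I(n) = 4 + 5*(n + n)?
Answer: 334408011/23851970 ≈ 14.020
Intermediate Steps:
I(n) = 4 + 10*n (I(n) = 4 + 5*(2*n) = 4 + 10*n)
-26111/(-11545) - 24293/I(-207) = -26111/(-11545) - 24293/(4 + 10*(-207)) = -26111*(-1/11545) - 24293/(4 - 2070) = 26111/11545 - 24293/(-2066) = 26111/11545 - 24293*(-1/2066) = 26111/11545 + 24293/2066 = 334408011/23851970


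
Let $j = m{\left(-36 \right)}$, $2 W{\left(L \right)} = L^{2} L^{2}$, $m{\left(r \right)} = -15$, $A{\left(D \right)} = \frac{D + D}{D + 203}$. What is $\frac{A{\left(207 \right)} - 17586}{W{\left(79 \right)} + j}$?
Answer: $- \frac{1029978}{1140680065} \approx -0.00090295$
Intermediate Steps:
$A{\left(D \right)} = \frac{2 D}{203 + D}$
$W{\left(L \right)} = \frac{L^{4}}{2}$ ($W{\left(L \right)} = \frac{L^{2} L^{2}}{2} = \frac{L^{4}}{2}$)
$j = -15$
$\frac{A{\left(207 \right)} - 17586}{W{\left(79 \right)} + j} = \frac{2 \cdot 207 \frac{1}{203 + 207} - 17586}{\frac{79^{4}}{2} - 15} = \frac{2 \cdot 207 \cdot \frac{1}{410} - 17586}{\frac{1}{2} \cdot 38950081 - 15} = \frac{2 \cdot 207 \cdot \frac{1}{410} - 17586}{\frac{38950081}{2} - 15} = \frac{\frac{207}{205} - 17586}{\frac{38950051}{2}} = \left(- \frac{3604923}{205}\right) \frac{2}{38950051} = - \frac{1029978}{1140680065}$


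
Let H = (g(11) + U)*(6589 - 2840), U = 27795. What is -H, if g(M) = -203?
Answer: -103442408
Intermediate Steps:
H = 103442408 (H = (-203 + 27795)*(6589 - 2840) = 27592*3749 = 103442408)
-H = -1*103442408 = -103442408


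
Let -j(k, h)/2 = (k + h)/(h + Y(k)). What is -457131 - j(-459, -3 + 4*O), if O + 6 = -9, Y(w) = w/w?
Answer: -14170539/31 ≈ -4.5711e+5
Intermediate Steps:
Y(w) = 1
O = -15 (O = -6 - 9 = -15)
j(k, h) = -2*(h + k)/(1 + h) (j(k, h) = -2*(k + h)/(h + 1) = -2*(h + k)/(1 + h))
-457131 - j(-459, -3 + 4*O) = -457131 - 2*(-(-3 + 4*(-15)) - 1*(-459))/(1 + (-3 + 4*(-15))) = -457131 - 2*(-(-3 - 60) + 459)/(1 + (-3 - 60)) = -457131 - 2*(-1*(-63) + 459)/(1 - 63) = -457131 - 2*(63 + 459)/(-62) = -457131 - 2*(-1)*522/62 = -457131 - 1*(-522/31) = -457131 + 522/31 = -14170539/31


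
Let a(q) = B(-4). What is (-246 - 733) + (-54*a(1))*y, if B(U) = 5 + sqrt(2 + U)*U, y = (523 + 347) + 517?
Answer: -375469 + 299592*I*sqrt(2) ≈ -3.7547e+5 + 4.2369e+5*I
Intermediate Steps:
y = 1387 (y = 870 + 517 = 1387)
B(U) = 5 + U*sqrt(2 + U)
a(q) = 5 - 4*I*sqrt(2) (a(q) = 5 - 4*sqrt(2 - 4) = 5 - 4*I*sqrt(2))
(-246 - 733) + (-54*a(1))*y = (-246 - 733) - 54*(5 - 4*I*sqrt(2))*1387 = -979 + (-270 + 216*I*sqrt(2))*1387 = -979 + (-374490 + 299592*I*sqrt(2)) = -375469 + 299592*I*sqrt(2)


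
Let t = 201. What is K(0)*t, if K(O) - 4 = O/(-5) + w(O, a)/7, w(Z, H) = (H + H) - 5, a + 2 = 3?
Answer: 5025/7 ≈ 717.86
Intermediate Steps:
a = 1 (a = -2 + 3 = 1)
w(Z, H) = -5 + 2*H (w(Z, H) = 2*H - 5 = -5 + 2*H)
K(O) = 25/7 - O/5 (K(O) = 4 + (O/(-5) + (-5 + 2*1)/7) = 4 + (O*(-⅕) + (-5 + 2)*(⅐)) = 4 + (-O/5 - 3*⅐) = 4 + (-O/5 - 3/7) = 4 + (-3/7 - O/5) = 25/7 - O/5)
K(0)*t = (25/7 - ⅕*0)*201 = (25/7 + 0)*201 = (25/7)*201 = 5025/7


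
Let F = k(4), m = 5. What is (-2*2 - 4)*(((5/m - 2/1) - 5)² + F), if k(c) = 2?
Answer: -304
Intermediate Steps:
F = 2
(-2*2 - 4)*(((5/m - 2/1) - 5)² + F) = (-2*2 - 4)*(((5/5 - 2/1) - 5)² + 2) = (-4 - 4)*(((5*(⅕) - 2*1) - 5)² + 2) = -8*(((1 - 2) - 5)² + 2) = -8*((-1 - 5)² + 2) = -8*((-6)² + 2) = -8*(36 + 2) = -8*38 = -304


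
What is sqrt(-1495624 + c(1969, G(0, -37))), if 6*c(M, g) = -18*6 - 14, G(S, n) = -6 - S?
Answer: I*sqrt(13460799)/3 ≈ 1223.0*I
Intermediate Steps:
c(M, g) = -61/3 (c(M, g) = (-18*6 - 14)/6 = (-108 - 14)/6 = (1/6)*(-122) = -61/3)
sqrt(-1495624 + c(1969, G(0, -37))) = sqrt(-1495624 - 61/3) = sqrt(-4486933/3) = I*sqrt(13460799)/3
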